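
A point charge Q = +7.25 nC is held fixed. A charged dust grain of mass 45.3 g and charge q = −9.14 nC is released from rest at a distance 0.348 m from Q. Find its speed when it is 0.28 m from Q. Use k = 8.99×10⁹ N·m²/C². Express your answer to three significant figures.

4.28×10⁻³ m/s

Only the electrostatic force acts, so mechanical energy is conserved: ½mv² = U₁ − U₂ = kQq(1/r₁ − 1/r₂).
U₁ − U₂ = (8.99×10⁹ N·m²/C²)(7.25×10⁻⁹ C)(-9.14×10⁻⁹ C)(1/0.348 − 1/0.280) = 4.16×10⁻⁷ J.
v = √(2·4.16×10⁻⁷/0.0453) = 4.28×10⁻³ m/s.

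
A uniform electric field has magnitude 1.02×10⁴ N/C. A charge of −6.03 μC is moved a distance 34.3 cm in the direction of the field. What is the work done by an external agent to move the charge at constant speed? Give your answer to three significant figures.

0.0211 J

The potential change for a displacement 34.3 cm in the direction of the field is ΔV = −Ed = -3500 V.
W_ext = qΔV = 0.0211 J.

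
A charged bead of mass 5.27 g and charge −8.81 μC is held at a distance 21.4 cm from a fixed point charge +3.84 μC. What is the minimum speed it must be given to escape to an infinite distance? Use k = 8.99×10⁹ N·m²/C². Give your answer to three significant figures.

23.2 m/s

To just escape, total mechanical energy must reach zero at infinity: ½mv²_min + U = 0, so ½mv²_min = −U = |kQq|/r.
|U| = |kQq|/r = (8.99×10⁹ N·m²/C²)(3.84×10⁻⁶)(8.81×10⁻⁶)/(0.214) = 1.42 J.
v_min = √(2|U|/m) = √(2·1.42/5.27×10⁻³) = 23.2 m/s.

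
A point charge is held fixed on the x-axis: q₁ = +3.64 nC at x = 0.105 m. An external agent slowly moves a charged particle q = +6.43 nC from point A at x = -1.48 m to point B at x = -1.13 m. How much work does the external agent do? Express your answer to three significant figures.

3.76×10⁻⁸ J

For quasistatic motion the external work equals the change in potential energy: W_ext = qΔV = q(V_B − V_A).
At A: distance to the source charge is 1.58 m; V_A = kq₁/r = 20.6 V.
At B: distance to the source charge is 1.23 m; V_B = kq₁/r = 26.5 V.
ΔV = V_B − V_A = 5.85 V.
W_ext = qΔV = (6.43×10⁻⁹ C)(5.85 V) = 3.76×10⁻⁸ J.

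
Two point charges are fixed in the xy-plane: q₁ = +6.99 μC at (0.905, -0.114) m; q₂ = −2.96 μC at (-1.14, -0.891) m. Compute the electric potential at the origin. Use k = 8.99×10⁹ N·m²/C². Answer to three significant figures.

The total potential is the scalar sum of each charge's contribution, V = Σ kqᵢ/rᵢ.
Distances from the field point to each charge: r₁ = 0.912 m, r₂ = 1.45 m.
V = k[(6.99×10⁻⁶)/(0.912) + (-2.96×10⁻⁶)/(1.45)] = 5.05×10⁴ V.

5.05×10⁴ V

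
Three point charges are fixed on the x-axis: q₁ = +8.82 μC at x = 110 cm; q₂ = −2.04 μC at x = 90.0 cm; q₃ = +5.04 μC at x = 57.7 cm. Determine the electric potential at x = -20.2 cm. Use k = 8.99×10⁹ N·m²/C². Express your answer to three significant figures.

Electric potential is a scalar, so the contributions from each charge add algebraically: V = Σ kqᵢ/rᵢ.
Distances from the field point to each charge: r₁ = 1.30 m, r₂ = 1.10 m, r₃ = 0.779 m.
V = k[(8.82×10⁻⁶)/(1.30) + (-2.04×10⁻⁶)/(1.10) + (5.04×10⁻⁶)/(0.779)] = 1.02×10⁵ V.

1.02×10⁵ V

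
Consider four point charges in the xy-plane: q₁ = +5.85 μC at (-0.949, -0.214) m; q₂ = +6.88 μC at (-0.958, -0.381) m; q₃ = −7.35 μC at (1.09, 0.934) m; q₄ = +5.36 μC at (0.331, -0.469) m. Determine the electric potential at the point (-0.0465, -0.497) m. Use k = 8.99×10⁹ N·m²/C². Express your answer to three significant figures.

2.14×10⁵ V

The total potential is the scalar sum of each charge's contribution, V = Σ kqᵢ/rᵢ.
Distances from the field point to each charge: r₁ = 0.946 m, r₂ = 0.919 m, r₃ = 1.83 m, r₄ = 0.379 m.
V = k[(5.85×10⁻⁶)/(0.946) + (6.88×10⁻⁶)/(0.919) + (-7.35×10⁻⁶)/(1.83) + (5.36×10⁻⁶)/(0.379)] = 2.14×10⁵ V.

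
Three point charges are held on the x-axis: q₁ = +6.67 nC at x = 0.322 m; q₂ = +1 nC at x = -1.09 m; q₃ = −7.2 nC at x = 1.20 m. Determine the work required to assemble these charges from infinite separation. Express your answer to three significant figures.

-4.78×10⁻⁷ J

The assembly work is the sum of pairwise potential energies, U = Σ_{i<j} kqᵢqⱼ/rᵢⱼ.
Pair separations: r₁₂ = 1.41 m, r₁₃ = 0.878 m, r₂₃ = 2.29 m.
U = (4.25×10⁻⁸) + (-4.92×10⁻⁷) + (-2.83×10⁻⁸) = -4.78×10⁻⁷ J.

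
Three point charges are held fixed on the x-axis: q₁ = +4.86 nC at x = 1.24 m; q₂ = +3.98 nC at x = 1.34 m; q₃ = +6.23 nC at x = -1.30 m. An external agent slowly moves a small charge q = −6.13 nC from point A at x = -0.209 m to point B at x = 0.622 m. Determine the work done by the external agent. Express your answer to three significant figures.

-2.76×10⁻⁷ J

For quasistatic motion the external work equals the change in potential energy: W_ext = qΔV = q(V_B − V_A).
At A: distances to the source charges are 1.45 m, 1.55 m, 1.09 m; V_A = Σ kqᵢ/rᵢ = 105 V.
At B: distances to the source charges are 0.618 m, 0.718 m, 1.92 m; V_B = Σ kqᵢ/rᵢ = 150 V.
ΔV = V_B − V_A = 45.1 V.
W_ext = qΔV = (-6.13×10⁻⁹ C)(45.1 V) = -2.76×10⁻⁷ J.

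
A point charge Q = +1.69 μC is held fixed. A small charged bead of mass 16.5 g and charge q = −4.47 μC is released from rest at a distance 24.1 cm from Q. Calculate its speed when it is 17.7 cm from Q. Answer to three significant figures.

3.51 m/s

Only the electrostatic force acts, so mechanical energy is conserved: ½mv² = U₁ − U₂ = kQq(1/r₁ − 1/r₂).
U₁ − U₂ = (8.99×10⁹ N·m²/C²)(1.69×10⁻⁶ C)(-4.47×10⁻⁶ C)(1/0.241 − 1/0.177) = 0.102 J.
v = √(2·0.102/0.0165) = 3.51 m/s.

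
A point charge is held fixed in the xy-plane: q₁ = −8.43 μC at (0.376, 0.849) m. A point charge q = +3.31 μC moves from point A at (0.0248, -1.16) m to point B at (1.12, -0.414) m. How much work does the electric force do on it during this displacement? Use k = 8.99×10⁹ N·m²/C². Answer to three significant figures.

0.0481 J

The work done by the electric force is W_field = −ΔU = −q(V_B − V_A) = q(V_A − V_B).
At A: distance to the source charge is 2.04 m; V_A = kq₁/r = -3.72×10⁴ V.
At B: distance to the source charge is 1.47 m; V_B = kq₁/r = -5.17×10⁴ V.
ΔV = V_B − V_A = -1.45×10⁴ V.
W_field = −qΔV = −(3.31×10⁻⁶ C)(-1.45×10⁴ V) = 0.0481 J.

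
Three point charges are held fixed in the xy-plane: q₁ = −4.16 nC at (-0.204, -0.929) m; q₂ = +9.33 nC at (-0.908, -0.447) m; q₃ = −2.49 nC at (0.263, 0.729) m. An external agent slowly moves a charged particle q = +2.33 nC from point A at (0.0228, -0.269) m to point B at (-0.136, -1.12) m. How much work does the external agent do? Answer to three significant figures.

-2.97×10⁻⁷ J

For quasistatic motion the external work equals the change in potential energy: W_ext = qΔV = q(V_B − V_A).
At A: distances to the source charges are 0.698 m, 0.948 m, 1.03 m; V_A = Σ kqᵢ/rᵢ = 13.1 V.
At B: distances to the source charges are 0.203 m, 1.02 m, 1.89 m; V_B = Σ kqᵢ/rᵢ = -114 V.
ΔV = V_B − V_A = -128 V.
W_ext = qΔV = (2.33×10⁻⁹ C)(-128 V) = -2.97×10⁻⁷ J.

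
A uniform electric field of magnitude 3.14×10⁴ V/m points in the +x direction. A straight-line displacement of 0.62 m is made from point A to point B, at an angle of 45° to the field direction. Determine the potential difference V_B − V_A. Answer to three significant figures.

-1.38×10⁴ V

Only the component of displacement along E changes the potential: ΔV = −E·d·cosθ.
ΔV = −(3.14×10⁴ V/m)(0.620 m)cos45° = -1.38×10⁴ V.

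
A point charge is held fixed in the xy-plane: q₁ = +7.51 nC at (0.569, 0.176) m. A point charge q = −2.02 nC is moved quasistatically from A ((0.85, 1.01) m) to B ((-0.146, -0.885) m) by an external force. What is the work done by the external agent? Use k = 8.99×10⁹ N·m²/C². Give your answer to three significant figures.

For quasistatic motion the external work equals the change in potential energy: W_ext = qΔV = q(V_B − V_A).
At A: distance to the source charge is 0.880 m; V_A = kq₁/r = 76.7 V.
At B: distance to the source charge is 1.28 m; V_B = kq₁/r = 52.8 V.
ΔV = V_B − V_A = -23.9 V.
W_ext = qΔV = (-2.02×10⁻⁹ C)(-23.9 V) = 4.84×10⁻⁸ J.

4.84×10⁻⁸ J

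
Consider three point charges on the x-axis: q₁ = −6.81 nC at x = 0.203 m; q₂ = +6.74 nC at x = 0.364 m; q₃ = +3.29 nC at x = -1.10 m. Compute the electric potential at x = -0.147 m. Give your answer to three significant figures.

-25.3 V

The total potential is the scalar sum of each charge's contribution, V = Σ kqᵢ/rᵢ.
Distances from the field point to each charge: r₁ = 0.350 m, r₂ = 0.511 m, r₃ = 0.953 m.
V = k[(-6.81×10⁻⁹)/(0.350) + (6.74×10⁻⁹)/(0.511) + (3.29×10⁻⁹)/(0.953)] = -25.3 V.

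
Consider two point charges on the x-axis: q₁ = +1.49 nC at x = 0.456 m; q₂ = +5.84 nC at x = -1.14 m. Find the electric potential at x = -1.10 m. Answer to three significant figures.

The total potential is the scalar sum of each charge's contribution, V = Σ kqᵢ/rᵢ.
Distances from the field point to each charge: r₁ = 1.56 m, r₂ = 0.0400 m.
V = k[(1.49×10⁻⁹)/(1.56) + (5.84×10⁻⁹)/(0.0400)] = 1320 V.

1320 V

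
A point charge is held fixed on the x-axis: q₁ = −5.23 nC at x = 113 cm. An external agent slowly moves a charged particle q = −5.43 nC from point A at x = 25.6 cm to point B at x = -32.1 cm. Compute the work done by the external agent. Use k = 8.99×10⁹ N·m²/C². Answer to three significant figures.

-1.16×10⁻⁷ J

For quasistatic motion the external work equals the change in potential energy: W_ext = qΔV = q(V_B − V_A).
At A: distance to the source charge is 0.874 m; V_A = kq₁/r = -53.8 V.
At B: distance to the source charge is 1.45 m; V_B = kq₁/r = -32.4 V.
ΔV = V_B − V_A = 21.4 V.
W_ext = qΔV = (-5.43×10⁻⁹ C)(21.4 V) = -1.16×10⁻⁷ J.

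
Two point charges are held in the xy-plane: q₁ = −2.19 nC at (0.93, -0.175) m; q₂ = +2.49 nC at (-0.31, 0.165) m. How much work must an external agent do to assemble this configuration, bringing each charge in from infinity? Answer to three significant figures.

The assembly work is the sum of pairwise potential energies, U = Σ_{i<j} kqᵢqⱼ/rᵢⱼ.
Pair separations: r₁₂ = 1.29 m.
U = (-3.81×10⁻⁸) = -3.81×10⁻⁸ J.

-3.81×10⁻⁸ J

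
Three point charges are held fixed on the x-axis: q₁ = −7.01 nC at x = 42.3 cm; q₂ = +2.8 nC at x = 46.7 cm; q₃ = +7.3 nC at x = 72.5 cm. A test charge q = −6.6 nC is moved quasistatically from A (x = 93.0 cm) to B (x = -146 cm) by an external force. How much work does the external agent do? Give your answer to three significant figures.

For quasistatic motion the external work equals the change in potential energy: W_ext = qΔV = q(V_B − V_A).
At A: distances to the source charges are 0.507 m, 0.463 m, 0.205 m; V_A = Σ kqᵢ/rᵢ = 250 V.
At B: distances to the source charges are 1.88 m, 1.93 m, 2.19 m; V_B = Σ kqᵢ/rᵢ = 9.63 V.
ΔV = V_B − V_A = -241 V.
W_ext = qΔV = (-6.60×10⁻⁹ C)(-241 V) = 1.59×10⁻⁶ J.

1.59×10⁻⁶ J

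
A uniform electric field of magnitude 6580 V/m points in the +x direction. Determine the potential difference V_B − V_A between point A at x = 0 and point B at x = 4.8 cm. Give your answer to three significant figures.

-316 V

In a uniform field, potential decreases in the direction of E: V_B − V_A = −E·Δx.
V_B − V_A = −(6580 V/m)(0.0480 m) = -316 V.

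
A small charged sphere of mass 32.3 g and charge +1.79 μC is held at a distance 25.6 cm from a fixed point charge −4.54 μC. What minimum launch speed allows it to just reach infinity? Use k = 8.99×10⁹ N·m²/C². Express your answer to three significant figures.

4.20 m/s

To just escape, total mechanical energy must reach zero at infinity: ½mv²_min + U = 0, so ½mv²_min = −U = |kQq|/r.
|U| = |kQq|/r = (8.99×10⁹ N·m²/C²)(4.54×10⁻⁶)(1.79×10⁻⁶)/(0.256) = 0.285 J.
v_min = √(2|U|/m) = √(2·0.285/0.0323) = 4.20 m/s.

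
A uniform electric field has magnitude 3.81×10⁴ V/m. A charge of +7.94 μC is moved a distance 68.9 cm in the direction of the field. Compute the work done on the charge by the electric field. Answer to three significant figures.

The potential change for a displacement 68.9 cm in the direction of the field is ΔV = −Ed = -2.63×10⁴ V.
W_field = −qΔV = 0.208 J.

0.208 J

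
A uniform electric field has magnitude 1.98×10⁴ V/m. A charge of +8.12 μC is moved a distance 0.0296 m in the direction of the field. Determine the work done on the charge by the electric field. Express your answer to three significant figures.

4.76×10⁻³ J

The potential change for a displacement 0.0296 m in the direction of the field is ΔV = −Ed = -586 V.
W_field = −qΔV = 4.76×10⁻³ J.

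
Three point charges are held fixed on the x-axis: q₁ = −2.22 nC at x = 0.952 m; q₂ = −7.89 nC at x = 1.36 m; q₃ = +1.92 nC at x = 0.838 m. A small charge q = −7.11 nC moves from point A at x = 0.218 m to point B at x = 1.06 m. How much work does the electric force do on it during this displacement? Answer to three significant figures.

The work done by the electric force is W_field = −ΔU = −q(V_B − V_A) = q(V_A − V_B).
At A: distances to the source charges are 0.734 m, 1.14 m, 0.620 m; V_A = Σ kqᵢ/rᵢ = -61.5 V.
At B: distances to the source charges are 0.108 m, 0.300 m, 0.222 m; V_B = Σ kqᵢ/rᵢ = -343 V.
ΔV = V_B − V_A = -282 V.
W_field = −qΔV = −(-7.11×10⁻⁹ C)(-282 V) = -2.01×10⁻⁶ J.

-2.01×10⁻⁶ J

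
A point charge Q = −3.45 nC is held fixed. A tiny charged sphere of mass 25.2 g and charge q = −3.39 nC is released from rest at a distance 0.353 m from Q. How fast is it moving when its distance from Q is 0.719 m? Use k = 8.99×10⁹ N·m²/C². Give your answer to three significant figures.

3.47×10⁻³ m/s

Only the electrostatic force acts, so mechanical energy is conserved: ½mv² = U₁ − U₂ = kQq(1/r₁ − 1/r₂).
U₁ − U₂ = (8.99×10⁹ N·m²/C²)(-3.45×10⁻⁹ C)(-3.39×10⁻⁹ C)(1/0.353 − 1/0.719) = 1.52×10⁻⁷ J.
v = √(2·1.52×10⁻⁷/0.0252) = 3.47×10⁻³ m/s.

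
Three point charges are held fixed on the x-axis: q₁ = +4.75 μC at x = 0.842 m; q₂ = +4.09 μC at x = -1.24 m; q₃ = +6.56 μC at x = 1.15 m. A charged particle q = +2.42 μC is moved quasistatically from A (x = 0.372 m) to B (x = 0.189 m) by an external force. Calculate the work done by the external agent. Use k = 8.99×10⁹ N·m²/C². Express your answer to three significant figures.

For quasistatic motion the external work equals the change in potential energy: W_ext = qΔV = q(V_B − V_A).
At A: distances to the source charges are 0.470 m, 1.61 m, 0.778 m; V_A = Σ kqᵢ/rᵢ = 1.89×10⁵ V.
At B: distances to the source charges are 0.653 m, 1.43 m, 0.961 m; V_B = Σ kqᵢ/rᵢ = 1.52×10⁵ V.
ΔV = V_B − V_A = -3.70×10⁴ V.
W_ext = qΔV = (2.42×10⁻⁶ C)(-3.70×10⁴ V) = -0.0895 J.

-0.0895 J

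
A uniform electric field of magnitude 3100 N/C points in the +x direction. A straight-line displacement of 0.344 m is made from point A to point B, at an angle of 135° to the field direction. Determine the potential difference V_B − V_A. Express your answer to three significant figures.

754 V

Only the component of displacement along E changes the potential: ΔV = −E·d·cosθ.
ΔV = −(3100 V/m)(0.344 m)cos135° = 754 V.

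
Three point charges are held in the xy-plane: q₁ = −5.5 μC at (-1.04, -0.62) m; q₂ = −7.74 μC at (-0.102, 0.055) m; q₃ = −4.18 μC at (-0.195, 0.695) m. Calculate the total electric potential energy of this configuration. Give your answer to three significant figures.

The assembly work is the sum of pairwise potential energies, U = Σ_{i<j} kqᵢqⱼ/rᵢⱼ.
Pair separations: r₁₂ = 1.16 m, r₁₃ = 1.56 m, r₂₃ = 0.647 m.
U = (0.331) + (0.132) + (0.450) = 0.913 J.

0.913 J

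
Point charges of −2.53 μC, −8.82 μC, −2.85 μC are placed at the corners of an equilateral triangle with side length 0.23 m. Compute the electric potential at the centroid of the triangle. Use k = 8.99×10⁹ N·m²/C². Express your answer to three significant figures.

-9.61×10⁵ V

Electric potential is a scalar, so the contributions from each charge add algebraically: V = Σ kqᵢ/rᵢ.
The distance from each vertex to the centroid is a/√3 = 0.133 m.
V = k[(-2.53×10⁻⁶)/(0.133) + (-8.82×10⁻⁶)/(0.133) + (-2.85×10⁻⁶)/(0.133)] = -9.61×10⁵ V.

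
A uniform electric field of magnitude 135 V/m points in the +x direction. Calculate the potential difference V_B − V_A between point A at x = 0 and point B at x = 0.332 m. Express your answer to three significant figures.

-44.8 V

In a uniform field, potential decreases in the direction of E: V_B − V_A = −E·Δx.
V_B − V_A = −(135 V/m)(0.332 m) = -44.8 V.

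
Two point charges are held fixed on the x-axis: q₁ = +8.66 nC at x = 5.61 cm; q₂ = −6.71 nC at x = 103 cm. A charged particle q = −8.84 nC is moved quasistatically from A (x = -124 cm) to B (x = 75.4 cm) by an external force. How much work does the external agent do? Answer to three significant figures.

1.24×10⁻⁶ J

For quasistatic motion the external work equals the change in potential energy: W_ext = qΔV = q(V_B − V_A).
At A: distances to the source charges are 1.30 m, 2.27 m; V_A = Σ kqᵢ/rᵢ = 33.5 V.
At B: distances to the source charges are 0.698 m, 0.276 m; V_B = Σ kqᵢ/rᵢ = -107 V.
ΔV = V_B − V_A = -141 V.
W_ext = qΔV = (-8.84×10⁻⁹ C)(-141 V) = 1.24×10⁻⁶ J.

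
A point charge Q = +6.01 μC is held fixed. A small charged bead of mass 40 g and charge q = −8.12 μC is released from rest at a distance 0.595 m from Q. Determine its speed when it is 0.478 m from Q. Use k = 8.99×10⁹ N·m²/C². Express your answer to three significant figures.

Only the electrostatic force acts, so mechanical energy is conserved: ½mv² = U₁ − U₂ = kQq(1/r₁ − 1/r₂).
U₁ − U₂ = (8.99×10⁹ N·m²/C²)(6.01×10⁻⁶ C)(-8.12×10⁻⁶ C)(1/0.595 − 1/0.478) = 0.180 J.
v = √(2·0.180/0.0400) = 3.00 m/s.

3.00 m/s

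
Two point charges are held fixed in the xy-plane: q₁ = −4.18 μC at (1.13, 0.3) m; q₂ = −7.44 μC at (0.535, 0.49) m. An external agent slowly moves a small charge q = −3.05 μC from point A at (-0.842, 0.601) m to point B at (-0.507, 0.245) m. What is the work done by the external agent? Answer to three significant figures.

0.0554 J

For quasistatic motion the external work equals the change in potential energy: W_ext = qΔV = q(V_B − V_A).
At A: distances to the source charges are 1.99 m, 1.38 m; V_A = Σ kqᵢ/rᵢ = -6.73×10⁴ V.
At B: distances to the source charges are 1.64 m, 1.07 m; V_B = Σ kqᵢ/rᵢ = -8.54×10⁴ V.
ΔV = V_B − V_A = -1.82×10⁴ V.
W_ext = qΔV = (-3.05×10⁻⁶ C)(-1.82×10⁴ V) = 0.0554 J.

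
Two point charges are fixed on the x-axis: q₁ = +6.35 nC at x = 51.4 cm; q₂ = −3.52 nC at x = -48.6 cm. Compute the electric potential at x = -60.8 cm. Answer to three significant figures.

-209 V

The total potential is the scalar sum of each charge's contribution, V = Σ kqᵢ/rᵢ.
Distances from the field point to each charge: r₁ = 1.12 m, r₂ = 0.122 m.
V = k[(6.35×10⁻⁹)/(1.12) + (-3.52×10⁻⁹)/(0.122)] = -209 V.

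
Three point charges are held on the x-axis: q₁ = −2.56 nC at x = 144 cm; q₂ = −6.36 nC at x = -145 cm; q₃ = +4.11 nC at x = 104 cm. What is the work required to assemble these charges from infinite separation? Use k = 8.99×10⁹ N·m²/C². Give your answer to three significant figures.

-2.80×10⁻⁷ J

The work to assemble the configuration equals its total potential energy, U = Σ kqᵢqⱼ/rᵢⱼ over all pairs.
Pair separations: r₁₂ = 2.89 m, r₁₃ = 0.400 m, r₂₃ = 2.49 m.
U = (5.06×10⁻⁸) + (-2.36×10⁻⁷) + (-9.44×10⁻⁸) = -2.80×10⁻⁷ J.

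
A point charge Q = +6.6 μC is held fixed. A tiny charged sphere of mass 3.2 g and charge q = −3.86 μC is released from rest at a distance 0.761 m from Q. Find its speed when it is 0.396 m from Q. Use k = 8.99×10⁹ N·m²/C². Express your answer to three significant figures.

13.2 m/s

Only the electrostatic force acts, so mechanical energy is conserved: ½mv² = U₁ − U₂ = kQq(1/r₁ − 1/r₂).
U₁ − U₂ = (8.99×10⁹ N·m²/C²)(6.60×10⁻⁶ C)(-3.86×10⁻⁶ C)(1/0.761 − 1/0.396) = 0.277 J.
v = √(2·0.277/3.20×10⁻³) = 13.2 m/s.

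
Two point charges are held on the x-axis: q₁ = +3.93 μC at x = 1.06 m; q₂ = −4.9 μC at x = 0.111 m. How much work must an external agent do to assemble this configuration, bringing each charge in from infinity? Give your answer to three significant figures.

The assembly work is the sum of pairwise potential energies, U = Σ_{i<j} kqᵢqⱼ/rᵢⱼ.
Pair separations: r₁₂ = 0.949 m.
U = (-0.182) = -0.182 J.

-0.182 J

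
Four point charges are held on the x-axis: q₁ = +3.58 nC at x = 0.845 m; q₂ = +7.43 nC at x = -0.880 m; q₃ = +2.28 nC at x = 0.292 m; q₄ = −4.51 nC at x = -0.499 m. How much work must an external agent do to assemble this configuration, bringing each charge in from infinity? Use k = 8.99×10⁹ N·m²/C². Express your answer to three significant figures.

-6.14×10⁻⁷ J

The assembly work is the sum of pairwise potential energies, U = Σ_{i<j} kqᵢqⱼ/rᵢⱼ.
Pair separations: r₁₂ = 1.73 m, r₁₃ = 0.553 m, r₁₄ = 1.34 m, r₂₃ = 1.17 m, r₂₄ = 0.381 m, r₃₄ = 0.791 m.
Summing all 6 pair terms gives U = -6.14×10⁻⁷ J.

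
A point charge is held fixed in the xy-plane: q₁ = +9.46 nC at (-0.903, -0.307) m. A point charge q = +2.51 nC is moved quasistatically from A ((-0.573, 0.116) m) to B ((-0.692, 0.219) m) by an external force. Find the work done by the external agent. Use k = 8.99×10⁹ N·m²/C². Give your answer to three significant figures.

For quasistatic motion the external work equals the change in potential energy: W_ext = qΔV = q(V_B − V_A).
At A: distance to the source charge is 0.536 m; V_A = kq₁/r = 159 V.
At B: distance to the source charge is 0.567 m; V_B = kq₁/r = 150 V.
ΔV = V_B − V_A = -8.46 V.
W_ext = qΔV = (2.51×10⁻⁹ C)(-8.46 V) = -2.12×10⁻⁸ J.

-2.12×10⁻⁸ J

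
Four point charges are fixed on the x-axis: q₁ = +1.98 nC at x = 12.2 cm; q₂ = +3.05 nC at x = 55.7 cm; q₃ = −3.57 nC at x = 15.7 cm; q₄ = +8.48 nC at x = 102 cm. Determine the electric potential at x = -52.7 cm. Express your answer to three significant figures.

Electric potential is a scalar, so the contributions from each charge add algebraically: V = Σ kqᵢ/rᵢ.
Distances from the field point to each charge: r₁ = 0.649 m, r₂ = 1.08 m, r₃ = 0.684 m, r₄ = 1.55 m.
V = k[(1.98×10⁻⁹)/(0.649) + (3.05×10⁻⁹)/(1.08) + (-3.57×10⁻⁹)/(0.684) + (8.48×10⁻⁹)/(1.55)] = 55.1 V.

55.1 V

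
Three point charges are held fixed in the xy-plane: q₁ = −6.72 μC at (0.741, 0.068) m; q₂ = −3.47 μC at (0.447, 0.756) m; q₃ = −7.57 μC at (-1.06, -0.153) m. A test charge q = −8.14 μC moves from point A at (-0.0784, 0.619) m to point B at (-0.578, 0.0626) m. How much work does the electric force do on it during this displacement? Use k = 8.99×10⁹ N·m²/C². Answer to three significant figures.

-0.218 J

The work done by the electric force is W_field = −ΔU = −q(V_B − V_A) = q(V_A − V_B).
At A: distances to the source charges are 0.987 m, 0.543 m, 1.25 m; V_A = Σ kqᵢ/rᵢ = -1.73×10⁵ V.
At B: distances to the source charges are 1.32 m, 1.24 m, 0.528 m; V_B = Σ kqᵢ/rᵢ = -2.00×10⁵ V.
ΔV = V_B − V_A = -2.68×10⁴ V.
W_field = −qΔV = −(-8.14×10⁻⁶ C)(-2.68×10⁴ V) = -0.218 J.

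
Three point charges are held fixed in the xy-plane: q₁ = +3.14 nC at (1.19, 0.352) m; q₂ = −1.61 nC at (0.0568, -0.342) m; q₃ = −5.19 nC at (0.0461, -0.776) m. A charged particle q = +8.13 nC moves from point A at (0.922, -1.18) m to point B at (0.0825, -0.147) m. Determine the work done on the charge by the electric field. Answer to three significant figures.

The work done by the electric force is W_field = −ΔU = −q(V_B − V_A) = q(V_A − V_B).
At A: distances to the source charges are 1.56 m, 1.20 m, 0.965 m; V_A = Σ kqᵢ/rᵢ = -42.2 V.
At B: distances to the source charges are 1.21 m, 0.197 m, 0.630 m; V_B = Σ kqᵢ/rᵢ = -124 V.
ΔV = V_B − V_A = -82.2 V.
W_field = −qΔV = −(8.13×10⁻⁹ C)(-82.2 V) = 6.68×10⁻⁷ J.

6.68×10⁻⁷ J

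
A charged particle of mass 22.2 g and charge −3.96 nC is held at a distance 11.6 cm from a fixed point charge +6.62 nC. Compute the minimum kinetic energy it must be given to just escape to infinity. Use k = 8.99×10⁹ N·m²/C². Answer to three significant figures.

2.03×10⁻⁶ J

To just escape, total mechanical energy must reach zero at infinity: ½mv²_min + U = 0, so ½mv²_min = −U = |kQq|/r.
|U| = |kQq|/r = (8.99×10⁹ N·m²/C²)(6.62×10⁻⁹)(3.96×10⁻⁹)/(0.116) = 2.03×10⁻⁶ J.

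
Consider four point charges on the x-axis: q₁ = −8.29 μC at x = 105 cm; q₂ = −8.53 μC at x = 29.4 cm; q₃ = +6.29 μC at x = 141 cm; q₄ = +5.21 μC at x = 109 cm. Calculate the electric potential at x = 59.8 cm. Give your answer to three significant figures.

-2.52×10⁵ V

The total potential is the scalar sum of each charge's contribution, V = Σ kqᵢ/rᵢ.
Distances from the field point to each charge: r₁ = 0.452 m, r₂ = 0.304 m, r₃ = 0.812 m, r₄ = 0.492 m.
V = k[(-8.29×10⁻⁶)/(0.452) + (-8.53×10⁻⁶)/(0.304) + (6.29×10⁻⁶)/(0.812) + (5.21×10⁻⁶)/(0.492)] = -2.52×10⁵ V.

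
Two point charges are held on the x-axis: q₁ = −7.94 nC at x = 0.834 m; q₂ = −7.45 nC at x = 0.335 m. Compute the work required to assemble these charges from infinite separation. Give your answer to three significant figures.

1.07×10⁻⁶ J

The work to assemble the configuration equals its total potential energy, U = Σ kqᵢqⱼ/rᵢⱼ over all pairs.
Pair separations: r₁₂ = 0.499 m.
U = (1.07×10⁻⁶) = 1.07×10⁻⁶ J.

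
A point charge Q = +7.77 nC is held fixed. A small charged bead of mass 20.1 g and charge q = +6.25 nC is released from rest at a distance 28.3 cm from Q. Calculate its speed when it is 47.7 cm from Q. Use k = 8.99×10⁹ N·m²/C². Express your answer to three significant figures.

Only the electrostatic force acts, so mechanical energy is conserved: ½mv² = U₁ − U₂ = kQq(1/r₁ − 1/r₂).
U₁ − U₂ = (8.99×10⁹ N·m²/C²)(7.77×10⁻⁹ C)(6.25×10⁻⁹ C)(1/0.283 − 1/0.477) = 6.27×10⁻⁷ J.
v = √(2·6.27×10⁻⁷/0.0201) = 7.90×10⁻³ m/s.

7.90×10⁻³ m/s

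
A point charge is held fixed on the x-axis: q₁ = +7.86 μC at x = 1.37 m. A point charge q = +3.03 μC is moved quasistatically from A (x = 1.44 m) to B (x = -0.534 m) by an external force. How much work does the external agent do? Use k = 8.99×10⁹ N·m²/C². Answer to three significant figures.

For quasistatic motion the external work equals the change in potential energy: W_ext = qΔV = q(V_B − V_A).
At A: distance to the source charge is 0.0700 m; V_A = kq₁/r = 1.01×10⁶ V.
At B: distance to the source charge is 1.90 m; V_B = kq₁/r = 3.71×10⁴ V.
ΔV = V_B − V_A = -9.72×10⁵ V.
W_ext = qΔV = (3.03×10⁻⁶ C)(-9.72×10⁵ V) = -2.95 J.

-2.95 J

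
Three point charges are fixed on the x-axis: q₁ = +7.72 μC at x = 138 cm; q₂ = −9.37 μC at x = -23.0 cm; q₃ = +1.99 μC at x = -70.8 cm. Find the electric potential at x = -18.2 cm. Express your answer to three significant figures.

The total potential is the scalar sum of each charge's contribution, V = Σ kqᵢ/rᵢ.
Distances from the field point to each charge: r₁ = 1.56 m, r₂ = 0.0480 m, r₃ = 0.526 m.
V = k[(7.72×10⁻⁶)/(1.56) + (-9.37×10⁻⁶)/(0.0480) + (1.99×10⁻⁶)/(0.526)] = -1.68×10⁶ V.

-1.68×10⁶ V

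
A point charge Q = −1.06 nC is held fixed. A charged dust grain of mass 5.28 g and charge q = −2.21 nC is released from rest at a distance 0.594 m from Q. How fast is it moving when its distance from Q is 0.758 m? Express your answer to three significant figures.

Only the electrostatic force acts, so mechanical energy is conserved: ½mv² = U₁ − U₂ = kQq(1/r₁ − 1/r₂).
U₁ − U₂ = (8.99×10⁹ N·m²/C²)(-1.06×10⁻⁹ C)(-2.21×10⁻⁹ C)(1/0.594 − 1/0.758) = 7.67×10⁻⁹ J.
v = √(2·7.67×10⁻⁹/5.28×10⁻³) = 1.70×10⁻³ m/s.

1.70×10⁻³ m/s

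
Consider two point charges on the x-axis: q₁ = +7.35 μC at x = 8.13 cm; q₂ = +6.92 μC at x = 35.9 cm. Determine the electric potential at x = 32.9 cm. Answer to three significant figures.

2.34×10⁶ V

The total potential is the scalar sum of each charge's contribution, V = Σ kqᵢ/rᵢ.
Distances from the field point to each charge: r₁ = 0.248 m, r₂ = 0.0300 m.
V = k[(7.35×10⁻⁶)/(0.248) + (6.92×10⁻⁶)/(0.0300)] = 2.34×10⁶ V.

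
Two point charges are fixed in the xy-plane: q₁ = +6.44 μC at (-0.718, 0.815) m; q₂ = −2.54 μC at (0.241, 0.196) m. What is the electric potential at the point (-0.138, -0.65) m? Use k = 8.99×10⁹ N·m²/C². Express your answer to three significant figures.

The total potential is the scalar sum of each charge's contribution, V = Σ kqᵢ/rᵢ.
Distances from the field point to each charge: r₁ = 1.58 m, r₂ = 0.927 m.
V = k[(6.44×10⁻⁶)/(1.58) + (-2.54×10⁻⁶)/(0.927)] = 1.21×10⁴ V.

1.21×10⁴ V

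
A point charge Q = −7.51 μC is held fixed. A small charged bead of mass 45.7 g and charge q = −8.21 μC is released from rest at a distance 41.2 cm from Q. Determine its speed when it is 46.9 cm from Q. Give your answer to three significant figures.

2.68 m/s

Only the electrostatic force acts, so mechanical energy is conserved: ½mv² = U₁ − U₂ = kQq(1/r₁ − 1/r₂).
U₁ − U₂ = (8.99×10⁹ N·m²/C²)(-7.51×10⁻⁶ C)(-8.21×10⁻⁶ C)(1/0.412 − 1/0.469) = 0.164 J.
v = √(2·0.164/0.0457) = 2.68 m/s.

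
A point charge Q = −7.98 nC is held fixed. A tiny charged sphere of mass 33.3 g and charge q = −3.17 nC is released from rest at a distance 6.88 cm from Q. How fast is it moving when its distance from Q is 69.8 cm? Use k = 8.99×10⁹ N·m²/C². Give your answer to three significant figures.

0.0134 m/s

Only the electrostatic force acts, so mechanical energy is conserved: ½mv² = U₁ − U₂ = kQq(1/r₁ − 1/r₂).
U₁ − U₂ = (8.99×10⁹ N·m²/C²)(-7.98×10⁻⁹ C)(-3.17×10⁻⁹ C)(1/0.0688 − 1/0.698) = 2.98×10⁻⁶ J.
v = √(2·2.98×10⁻⁶/0.0333) = 0.0134 m/s.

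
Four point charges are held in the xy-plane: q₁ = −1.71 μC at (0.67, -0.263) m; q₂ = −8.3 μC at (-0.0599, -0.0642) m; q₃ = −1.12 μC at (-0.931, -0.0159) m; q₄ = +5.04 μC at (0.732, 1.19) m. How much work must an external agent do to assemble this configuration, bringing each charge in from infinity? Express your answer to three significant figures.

The work to assemble the configuration equals its total potential energy, U = Σ kqᵢqⱼ/rᵢⱼ over all pairs.
Pair separations: r₁₂ = 0.756 m, r₁₃ = 1.62 m, r₁₄ = 1.45 m, r₂₃ = 0.872 m, r₂₄ = 1.48 m, r₃₄ = 2.05 m.
Summing all 6 pair terms gives U = -0.0564 J.

-0.0564 J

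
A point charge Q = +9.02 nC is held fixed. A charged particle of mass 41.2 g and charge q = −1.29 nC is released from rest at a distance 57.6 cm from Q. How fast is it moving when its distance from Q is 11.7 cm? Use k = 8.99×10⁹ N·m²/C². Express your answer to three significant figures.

Only the electrostatic force acts, so mechanical energy is conserved: ½mv² = U₁ − U₂ = kQq(1/r₁ − 1/r₂).
U₁ − U₂ = (8.99×10⁹ N·m²/C²)(9.02×10⁻⁹ C)(-1.29×10⁻⁹ C)(1/0.576 − 1/0.117) = 7.12×10⁻⁷ J.
v = √(2·7.12×10⁻⁷/0.0412) = 5.88×10⁻³ m/s.

5.88×10⁻³ m/s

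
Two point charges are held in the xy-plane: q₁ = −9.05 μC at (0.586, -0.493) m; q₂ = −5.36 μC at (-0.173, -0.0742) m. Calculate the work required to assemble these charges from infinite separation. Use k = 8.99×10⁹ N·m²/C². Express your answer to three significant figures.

0.503 J

The work to assemble the configuration equals its total potential energy, U = Σ kqᵢqⱼ/rᵢⱼ over all pairs.
Pair separations: r₁₂ = 0.867 m.
U = (0.503) = 0.503 J.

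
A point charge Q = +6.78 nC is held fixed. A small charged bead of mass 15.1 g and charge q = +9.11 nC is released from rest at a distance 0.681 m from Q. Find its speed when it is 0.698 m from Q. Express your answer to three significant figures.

1.62×10⁻³ m/s

Only the electrostatic force acts, so mechanical energy is conserved: ½mv² = U₁ − U₂ = kQq(1/r₁ − 1/r₂).
U₁ − U₂ = (8.99×10⁹ N·m²/C²)(6.78×10⁻⁹ C)(9.11×10⁻⁹ C)(1/0.681 − 1/0.698) = 1.99×10⁻⁸ J.
v = √(2·1.99×10⁻⁸/0.0151) = 1.62×10⁻³ m/s.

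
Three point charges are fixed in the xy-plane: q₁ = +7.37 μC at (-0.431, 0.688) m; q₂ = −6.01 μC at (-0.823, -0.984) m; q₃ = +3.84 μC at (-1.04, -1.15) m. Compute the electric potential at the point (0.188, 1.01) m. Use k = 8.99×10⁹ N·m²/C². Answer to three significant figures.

8.47×10⁴ V

The total potential is the scalar sum of each charge's contribution, V = Σ kqᵢ/rᵢ.
Distances from the field point to each charge: r₁ = 0.698 m, r₂ = 2.24 m, r₃ = 2.48 m.
V = k[(7.37×10⁻⁶)/(0.698) + (-6.01×10⁻⁶)/(2.24) + (3.84×10⁻⁶)/(2.48)] = 8.47×10⁴ V.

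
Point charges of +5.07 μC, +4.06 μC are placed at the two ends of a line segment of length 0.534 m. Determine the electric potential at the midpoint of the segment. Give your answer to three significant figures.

3.07×10⁵ V

Electric potential is a scalar, so the contributions from each charge add algebraically: V = Σ kqᵢ/rᵢ.
Each charge is 0.267 m from the midpoint.
V = k[(5.07×10⁻⁶)/(0.267) + (4.06×10⁻⁶)/(0.267)] = 3.07×10⁵ V.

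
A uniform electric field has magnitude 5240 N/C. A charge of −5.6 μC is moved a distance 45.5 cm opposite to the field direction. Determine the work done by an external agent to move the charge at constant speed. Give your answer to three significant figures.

-0.0134 J

The potential change for a displacement 45.5 cm opposite to the field direction is ΔV = +Ed = 2380 V.
W_ext = qΔV = -0.0134 J.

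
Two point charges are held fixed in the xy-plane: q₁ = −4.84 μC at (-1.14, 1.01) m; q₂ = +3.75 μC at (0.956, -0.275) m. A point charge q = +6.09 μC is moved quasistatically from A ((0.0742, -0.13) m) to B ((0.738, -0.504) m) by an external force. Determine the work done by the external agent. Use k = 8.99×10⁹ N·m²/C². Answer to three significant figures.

For quasistatic motion the external work equals the change in potential energy: W_ext = qΔV = q(V_B − V_A).
At A: distances to the source charges are 1.67 m, 0.894 m; V_A = Σ kqᵢ/rᵢ = 1.16×10⁴ V.
At B: distances to the source charges are 2.41 m, 0.316 m; V_B = Σ kqᵢ/rᵢ = 8.86×10⁴ V.
ΔV = V_B − V_A = 7.70×10⁴ V.
W_ext = qΔV = (6.09×10⁻⁶ C)(7.70×10⁴ V) = 0.469 J.

0.469 J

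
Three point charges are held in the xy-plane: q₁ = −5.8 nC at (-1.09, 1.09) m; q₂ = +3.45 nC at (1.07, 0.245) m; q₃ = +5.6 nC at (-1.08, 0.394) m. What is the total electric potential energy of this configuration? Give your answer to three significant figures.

-4.16×10⁻⁷ J

The assembly work is the sum of pairwise potential energies, U = Σ_{i<j} kqᵢqⱼ/rᵢⱼ.
Pair separations: r₁₂ = 2.32 m, r₁₃ = 0.696 m, r₂₃ = 2.16 m.
U = (-7.76×10⁻⁸) + (-4.19×10⁻⁷) + (8.06×10⁻⁸) = -4.16×10⁻⁷ J.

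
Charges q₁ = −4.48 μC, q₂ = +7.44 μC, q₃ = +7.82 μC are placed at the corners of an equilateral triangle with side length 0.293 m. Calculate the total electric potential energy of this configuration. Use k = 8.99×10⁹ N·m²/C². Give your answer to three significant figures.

-0.312 J

The work to assemble the configuration equals its total potential energy, U = Σ kqᵢqⱼ/rᵢⱼ over all pairs.
All three pair separations equal the side length, 0.293 m.
U = (-1.02) + (-1.07) + (1.79) = -0.312 J.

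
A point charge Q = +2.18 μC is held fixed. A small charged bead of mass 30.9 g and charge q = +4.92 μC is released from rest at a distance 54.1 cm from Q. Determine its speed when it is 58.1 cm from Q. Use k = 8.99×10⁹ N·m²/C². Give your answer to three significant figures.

Only the electrostatic force acts, so mechanical energy is conserved: ½mv² = U₁ − U₂ = kQq(1/r₁ − 1/r₂).
U₁ − U₂ = (8.99×10⁹ N·m²/C²)(2.18×10⁻⁶ C)(4.92×10⁻⁶ C)(1/0.541 − 1/0.581) = 0.0123 J.
v = √(2·0.0123/0.0309) = 0.891 m/s.

0.891 m/s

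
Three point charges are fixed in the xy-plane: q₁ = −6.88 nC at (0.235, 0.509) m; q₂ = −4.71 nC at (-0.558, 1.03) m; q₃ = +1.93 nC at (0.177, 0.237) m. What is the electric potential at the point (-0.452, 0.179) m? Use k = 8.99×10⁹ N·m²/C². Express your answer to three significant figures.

-103 V

Electric potential is a scalar, so the contributions from each charge add algebraically: V = Σ kqᵢ/rᵢ.
Distances from the field point to each charge: r₁ = 0.762 m, r₂ = 0.858 m, r₃ = 0.632 m.
V = k[(-6.88×10⁻⁹)/(0.762) + (-4.71×10⁻⁹)/(0.858) + (1.93×10⁻⁹)/(0.632)] = -103 V.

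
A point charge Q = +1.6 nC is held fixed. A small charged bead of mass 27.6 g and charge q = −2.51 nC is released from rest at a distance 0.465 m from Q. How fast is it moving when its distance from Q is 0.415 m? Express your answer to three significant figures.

Only the electrostatic force acts, so mechanical energy is conserved: ½mv² = U₁ − U₂ = kQq(1/r₁ − 1/r₂).
U₁ − U₂ = (8.99×10⁹ N·m²/C²)(1.60×10⁻⁹ C)(-2.51×10⁻⁹ C)(1/0.465 − 1/0.415) = 9.35×10⁻⁹ J.
v = √(2·9.35×10⁻⁹/0.0276) = 8.23×10⁻⁴ m/s.

8.23×10⁻⁴ m/s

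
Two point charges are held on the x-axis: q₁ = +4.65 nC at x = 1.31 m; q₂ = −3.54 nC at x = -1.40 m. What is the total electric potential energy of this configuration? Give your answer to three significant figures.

-5.46×10⁻⁸ J

The assembly work is the sum of pairwise potential energies, U = Σ_{i<j} kqᵢqⱼ/rᵢⱼ.
Pair separations: r₁₂ = 2.71 m.
U = (-5.46×10⁻⁸) = -5.46×10⁻⁸ J.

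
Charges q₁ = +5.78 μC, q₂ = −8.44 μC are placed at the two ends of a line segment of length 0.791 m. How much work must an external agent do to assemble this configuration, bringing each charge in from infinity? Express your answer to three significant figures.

-0.554 J

The assembly work is the sum of pairwise potential energies, U = Σ_{i<j} kqᵢqⱼ/rᵢⱼ.
The separation is r = 0.791 m.
U = (-0.554) = -0.554 J.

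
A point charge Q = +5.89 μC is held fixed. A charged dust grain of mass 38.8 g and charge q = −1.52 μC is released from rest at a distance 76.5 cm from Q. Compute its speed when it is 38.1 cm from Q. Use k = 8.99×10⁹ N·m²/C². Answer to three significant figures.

Only the electrostatic force acts, so mechanical energy is conserved: ½mv² = U₁ − U₂ = kQq(1/r₁ − 1/r₂).
U₁ − U₂ = (8.99×10⁹ N·m²/C²)(5.89×10⁻⁶ C)(-1.52×10⁻⁶ C)(1/0.765 − 1/0.381) = 0.106 J.
v = √(2·0.106/0.0388) = 2.34 m/s.

2.34 m/s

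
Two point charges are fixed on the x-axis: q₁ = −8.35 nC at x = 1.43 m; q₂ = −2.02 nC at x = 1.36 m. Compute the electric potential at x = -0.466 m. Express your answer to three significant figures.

-49.5 V

Electric potential is a scalar, so the contributions from each charge add algebraically: V = Σ kqᵢ/rᵢ.
Distances from the field point to each charge: r₁ = 1.90 m, r₂ = 1.83 m.
V = k[(-8.35×10⁻⁹)/(1.90) + (-2.02×10⁻⁹)/(1.83)] = -49.5 V.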